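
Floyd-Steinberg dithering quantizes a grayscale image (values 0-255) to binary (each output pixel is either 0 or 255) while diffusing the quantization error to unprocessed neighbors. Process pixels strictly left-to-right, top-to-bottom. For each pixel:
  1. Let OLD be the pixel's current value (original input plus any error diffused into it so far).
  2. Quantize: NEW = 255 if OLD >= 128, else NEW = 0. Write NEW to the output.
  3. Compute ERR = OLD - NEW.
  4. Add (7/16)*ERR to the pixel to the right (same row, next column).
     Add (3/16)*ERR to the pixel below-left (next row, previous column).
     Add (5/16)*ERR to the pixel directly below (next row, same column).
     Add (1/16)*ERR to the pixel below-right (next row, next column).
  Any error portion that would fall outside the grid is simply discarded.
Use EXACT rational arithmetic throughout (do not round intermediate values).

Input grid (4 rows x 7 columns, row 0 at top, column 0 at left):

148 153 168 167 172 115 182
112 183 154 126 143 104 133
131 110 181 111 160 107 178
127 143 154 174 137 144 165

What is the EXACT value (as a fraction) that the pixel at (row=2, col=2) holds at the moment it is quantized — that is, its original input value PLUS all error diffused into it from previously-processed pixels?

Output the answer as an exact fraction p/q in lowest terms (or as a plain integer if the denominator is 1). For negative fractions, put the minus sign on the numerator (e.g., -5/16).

Answer: 4096263973/16777216

Derivation:
(0,0): OLD=148 → NEW=255, ERR=-107
(0,1): OLD=1699/16 → NEW=0, ERR=1699/16
(0,2): OLD=54901/256 → NEW=255, ERR=-10379/256
(0,3): OLD=611379/4096 → NEW=255, ERR=-433101/4096
(0,4): OLD=8240485/65536 → NEW=0, ERR=8240485/65536
(0,5): OLD=178269635/1048576 → NEW=255, ERR=-89117245/1048576
(0,6): OLD=2429632597/16777216 → NEW=255, ERR=-1848557483/16777216
(1,0): OLD=25209/256 → NEW=0, ERR=25209/256
(1,1): OLD=501711/2048 → NEW=255, ERR=-20529/2048
(1,2): OLD=8110459/65536 → NEW=0, ERR=8110459/65536
(1,3): OLD=44077535/262144 → NEW=255, ERR=-22769185/262144
(1,4): OLD=2042617917/16777216 → NEW=0, ERR=2042617917/16777216
(1,5): OLD=15825062477/134217728 → NEW=0, ERR=15825062477/134217728
(1,6): OLD=311041455843/2147483648 → NEW=255, ERR=-236566874397/2147483648
(2,0): OLD=5239381/32768 → NEW=255, ERR=-3116459/32768
(2,1): OLD=99213175/1048576 → NEW=0, ERR=99213175/1048576
(2,2): OLD=4096263973/16777216 → NEW=255, ERR=-181926107/16777216
Target (2,2): original=181, with diffused error = 4096263973/16777216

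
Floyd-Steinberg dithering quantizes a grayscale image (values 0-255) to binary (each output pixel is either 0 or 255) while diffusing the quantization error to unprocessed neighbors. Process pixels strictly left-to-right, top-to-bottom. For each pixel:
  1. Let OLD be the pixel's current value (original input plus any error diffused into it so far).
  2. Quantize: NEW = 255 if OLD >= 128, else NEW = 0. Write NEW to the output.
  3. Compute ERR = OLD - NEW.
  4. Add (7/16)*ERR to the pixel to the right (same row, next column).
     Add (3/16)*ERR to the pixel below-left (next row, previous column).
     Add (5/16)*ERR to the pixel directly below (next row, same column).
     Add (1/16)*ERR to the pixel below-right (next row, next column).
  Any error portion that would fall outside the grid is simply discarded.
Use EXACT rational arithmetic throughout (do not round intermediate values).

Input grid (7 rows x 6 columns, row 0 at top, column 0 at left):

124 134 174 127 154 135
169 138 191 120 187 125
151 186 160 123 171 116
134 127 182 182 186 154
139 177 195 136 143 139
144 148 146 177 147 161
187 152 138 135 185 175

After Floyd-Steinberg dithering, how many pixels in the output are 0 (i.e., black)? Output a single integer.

(0,0): OLD=124 → NEW=0, ERR=124
(0,1): OLD=753/4 → NEW=255, ERR=-267/4
(0,2): OLD=9267/64 → NEW=255, ERR=-7053/64
(0,3): OLD=80677/1024 → NEW=0, ERR=80677/1024
(0,4): OLD=3087875/16384 → NEW=255, ERR=-1090045/16384
(0,5): OLD=27759125/262144 → NEW=0, ERR=27759125/262144
(1,0): OLD=12495/64 → NEW=255, ERR=-3825/64
(1,1): OLD=39977/512 → NEW=0, ERR=39977/512
(1,2): OLD=3298461/16384 → NEW=255, ERR=-879459/16384
(1,3): OLD=6669881/65536 → NEW=0, ERR=6669881/65536
(1,4): OLD=987818603/4194304 → NEW=255, ERR=-81728917/4194304
(1,5): OLD=9758184061/67108864 → NEW=255, ERR=-7354576259/67108864
(2,0): OLD=1203923/8192 → NEW=255, ERR=-885037/8192
(2,1): OLD=39147009/262144 → NEW=255, ERR=-27699711/262144
(2,2): OLD=507340739/4194304 → NEW=0, ERR=507340739/4194304
(2,3): OLD=6734904555/33554432 → NEW=255, ERR=-1821475605/33554432
(2,4): OLD=136337109441/1073741824 → NEW=0, ERR=136337109441/1073741824
(2,5): OLD=2337935887959/17179869184 → NEW=255, ERR=-2042930753961/17179869184
(3,0): OLD=337331683/4194304 → NEW=0, ERR=337331683/4194304
(3,1): OLD=4868526951/33554432 → NEW=255, ERR=-3687853209/33554432
(3,2): OLD=41589586629/268435456 → NEW=255, ERR=-26861454651/268435456
(3,3): OLD=2622069921967/17179869184 → NEW=255, ERR=-1758796719953/17179869184
(3,4): OLD=21330647317775/137438953472 → NEW=255, ERR=-13716285817585/137438953472
(3,5): OLD=178369500481921/2199023255552 → NEW=0, ERR=178369500481921/2199023255552
(4,0): OLD=77054764461/536870912 → NEW=255, ERR=-59847318099/536870912
(4,1): OLD=688468666889/8589934592 → NEW=0, ERR=688468666889/8589934592
(4,2): OLD=47479516699339/274877906944 → NEW=255, ERR=-22614349571381/274877906944
(4,3): OLD=189326296446103/4398046511104 → NEW=0, ERR=189326296446103/4398046511104
(4,4): OLD=9813373804298631/70368744177664 → NEW=255, ERR=-8130655961005689/70368744177664
(4,5): OLD=121101877062588753/1125899906842624 → NEW=0, ERR=121101877062588753/1125899906842624
(5,0): OLD=17068829852715/137438953472 → NEW=0, ERR=17068829852715/137438953472
(5,1): OLD=901544612702811/4398046511104 → NEW=255, ERR=-219957247628709/4398046511104
(5,2): OLD=3922731398806489/35184372088832 → NEW=0, ERR=3922731398806489/35184372088832
(5,3): OLD=239167385436832931/1125899906842624 → NEW=255, ERR=-47937090808036189/1125899906842624
(5,4): OLD=259234703929388979/2251799813685248 → NEW=0, ERR=259234703929388979/2251799813685248
(5,5): OLD=8566117027432627183/36028797018963968 → NEW=255, ERR=-621226212403184657/36028797018963968
(6,0): OLD=15230096194771441/70368744177664 → NEW=255, ERR=-2713933570532879/70368744177664
(6,1): OLD=166818300313480989/1125899906842624 → NEW=255, ERR=-120286175931388131/1125899906842624
(6,2): OLD=517875114695194261/4503599627370496 → NEW=0, ERR=517875114695194261/4503599627370496
(6,3): OLD=14451677024449471873/72057594037927936 → NEW=255, ERR=-3923009455222151807/72057594037927936
(6,4): OLD=220511633708280440513/1152921504606846976 → NEW=255, ERR=-73483349966465538367/1152921504606846976
(6,5): OLD=2747128737561250376359/18446744073709551616 → NEW=255, ERR=-1956791001234685285721/18446744073709551616
Output grid:
  Row 0: .##.#.  (3 black, running=3)
  Row 1: #.#.##  (2 black, running=5)
  Row 2: ##.#.#  (2 black, running=7)
  Row 3: .####.  (2 black, running=9)
  Row 4: #.#.#.  (3 black, running=12)
  Row 5: .#.#.#  (3 black, running=15)
  Row 6: ##.###  (1 black, running=16)

Answer: 16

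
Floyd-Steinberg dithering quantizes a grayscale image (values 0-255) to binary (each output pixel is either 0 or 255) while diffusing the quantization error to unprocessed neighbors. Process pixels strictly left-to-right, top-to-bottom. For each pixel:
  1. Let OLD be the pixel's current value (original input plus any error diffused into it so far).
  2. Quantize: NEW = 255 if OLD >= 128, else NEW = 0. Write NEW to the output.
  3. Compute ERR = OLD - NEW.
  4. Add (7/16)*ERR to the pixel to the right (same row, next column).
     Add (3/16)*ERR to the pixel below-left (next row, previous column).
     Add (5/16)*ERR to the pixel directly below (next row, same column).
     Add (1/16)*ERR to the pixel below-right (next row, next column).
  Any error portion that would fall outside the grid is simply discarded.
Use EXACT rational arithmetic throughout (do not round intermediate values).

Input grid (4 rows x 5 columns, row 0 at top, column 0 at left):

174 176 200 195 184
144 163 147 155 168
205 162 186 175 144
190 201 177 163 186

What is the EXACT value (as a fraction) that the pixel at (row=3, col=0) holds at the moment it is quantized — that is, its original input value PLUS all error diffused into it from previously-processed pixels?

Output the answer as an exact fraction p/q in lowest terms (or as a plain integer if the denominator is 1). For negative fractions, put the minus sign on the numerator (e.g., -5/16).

(0,0): OLD=174 → NEW=255, ERR=-81
(0,1): OLD=2249/16 → NEW=255, ERR=-1831/16
(0,2): OLD=38383/256 → NEW=255, ERR=-26897/256
(0,3): OLD=610441/4096 → NEW=255, ERR=-434039/4096
(0,4): OLD=9020351/65536 → NEW=255, ERR=-7691329/65536
(1,0): OLD=24891/256 → NEW=0, ERR=24891/256
(1,1): OLD=296989/2048 → NEW=255, ERR=-225251/2048
(1,2): OLD=2557665/65536 → NEW=0, ERR=2557665/65536
(1,3): OLD=28937549/262144 → NEW=0, ERR=28937549/262144
(1,4): OLD=725600839/4194304 → NEW=255, ERR=-343946681/4194304
(2,0): OLD=7037327/32768 → NEW=255, ERR=-1318513/32768
(2,1): OLD=129415061/1048576 → NEW=0, ERR=129415061/1048576
(2,2): OLD=4463002879/16777216 → NEW=255, ERR=184812799/16777216
(2,3): OLD=54057312141/268435456 → NEW=255, ERR=-14393729139/268435456
(2,4): OLD=437288298907/4294967296 → NEW=0, ERR=437288298907/4294967296
(3,0): OLD=3364954143/16777216 → NEW=255, ERR=-913235937/16777216
Target (3,0): original=190, with diffused error = 3364954143/16777216

Answer: 3364954143/16777216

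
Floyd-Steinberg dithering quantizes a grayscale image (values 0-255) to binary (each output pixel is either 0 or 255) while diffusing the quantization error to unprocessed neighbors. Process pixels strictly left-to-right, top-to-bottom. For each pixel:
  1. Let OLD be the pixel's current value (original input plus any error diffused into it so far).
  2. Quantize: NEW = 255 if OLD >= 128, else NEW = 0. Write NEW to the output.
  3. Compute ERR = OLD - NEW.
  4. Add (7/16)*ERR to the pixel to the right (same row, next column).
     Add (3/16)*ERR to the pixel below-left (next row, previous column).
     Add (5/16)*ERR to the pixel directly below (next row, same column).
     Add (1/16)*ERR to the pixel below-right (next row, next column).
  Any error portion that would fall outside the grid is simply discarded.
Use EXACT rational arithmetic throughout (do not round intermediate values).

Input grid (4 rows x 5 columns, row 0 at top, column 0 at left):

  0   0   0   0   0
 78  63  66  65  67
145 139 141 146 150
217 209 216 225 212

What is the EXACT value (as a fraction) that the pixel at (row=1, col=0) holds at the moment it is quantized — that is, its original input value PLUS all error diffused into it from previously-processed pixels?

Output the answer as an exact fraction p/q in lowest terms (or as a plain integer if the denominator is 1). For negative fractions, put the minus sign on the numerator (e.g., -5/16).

Answer: 78

Derivation:
(0,0): OLD=0 → NEW=0, ERR=0
(0,1): OLD=0 → NEW=0, ERR=0
(0,2): OLD=0 → NEW=0, ERR=0
(0,3): OLD=0 → NEW=0, ERR=0
(0,4): OLD=0 → NEW=0, ERR=0
(1,0): OLD=78 → NEW=0, ERR=78
Target (1,0): original=78, with diffused error = 78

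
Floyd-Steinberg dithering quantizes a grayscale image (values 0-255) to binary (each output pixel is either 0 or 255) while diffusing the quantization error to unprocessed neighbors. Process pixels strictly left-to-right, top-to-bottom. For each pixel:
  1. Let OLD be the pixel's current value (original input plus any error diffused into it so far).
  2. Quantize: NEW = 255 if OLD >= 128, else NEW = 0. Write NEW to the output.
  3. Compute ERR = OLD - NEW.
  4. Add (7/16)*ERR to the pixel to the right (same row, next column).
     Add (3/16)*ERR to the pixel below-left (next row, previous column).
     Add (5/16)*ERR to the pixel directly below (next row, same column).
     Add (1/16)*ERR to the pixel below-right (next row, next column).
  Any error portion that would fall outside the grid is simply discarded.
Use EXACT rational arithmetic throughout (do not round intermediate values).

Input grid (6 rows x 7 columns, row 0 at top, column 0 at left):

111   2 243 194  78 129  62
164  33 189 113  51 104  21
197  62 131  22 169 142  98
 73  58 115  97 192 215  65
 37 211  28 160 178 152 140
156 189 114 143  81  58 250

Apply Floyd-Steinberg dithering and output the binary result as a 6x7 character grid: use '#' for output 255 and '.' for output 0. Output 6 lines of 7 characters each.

(0,0): OLD=111 → NEW=0, ERR=111
(0,1): OLD=809/16 → NEW=0, ERR=809/16
(0,2): OLD=67871/256 → NEW=255, ERR=2591/256
(0,3): OLD=812761/4096 → NEW=255, ERR=-231719/4096
(0,4): OLD=3489775/65536 → NEW=0, ERR=3489775/65536
(0,5): OLD=159694729/1048576 → NEW=255, ERR=-107692151/1048576
(0,6): OLD=286342335/16777216 → NEW=0, ERR=286342335/16777216
(1,0): OLD=53291/256 → NEW=255, ERR=-11989/256
(1,1): OLD=76077/2048 → NEW=0, ERR=76077/2048
(1,2): OLD=13170609/65536 → NEW=255, ERR=-3541071/65536
(1,3): OLD=21574173/262144 → NEW=0, ERR=21574173/262144
(1,4): OLD=1356500343/16777216 → NEW=0, ERR=1356500343/16777216
(1,5): OLD=15274913575/134217728 → NEW=0, ERR=15274913575/134217728
(1,6): OLD=149690649705/2147483648 → NEW=0, ERR=149690649705/2147483648
(2,0): OLD=6203967/32768 → NEW=255, ERR=-2151873/32768
(2,1): OLD=33365413/1048576 → NEW=0, ERR=33365413/1048576
(2,2): OLD=2445929007/16777216 → NEW=255, ERR=-1832261073/16777216
(2,3): OLD=1573237367/134217728 → NEW=0, ERR=1573237367/134217728
(2,4): OLD=242534064551/1073741824 → NEW=255, ERR=-31270100569/1073741824
(2,5): OLD=6285998519309/34359738368 → NEW=255, ERR=-2475734764531/34359738368
(2,6): OLD=52431556260907/549755813888 → NEW=0, ERR=52431556260907/549755813888
(3,0): OLD=980533327/16777216 → NEW=0, ERR=980533327/16777216
(3,1): OLD=9251840291/134217728 → NEW=0, ERR=9251840291/134217728
(3,2): OLD=123711771801/1073741824 → NEW=0, ERR=123711771801/1073741824
(3,3): OLD=596071049439/4294967296 → NEW=255, ERR=-499145611041/4294967296
(3,4): OLD=65573290429519/549755813888 → NEW=0, ERR=65573290429519/549755813888
(3,5): OLD=1146699314455133/4398046511104 → NEW=255, ERR=25197454123613/4398046511104
(3,6): OLD=6530718750989763/70368744177664 → NEW=0, ERR=6530718750989763/70368744177664
(4,0): OLD=146433748929/2147483648 → NEW=0, ERR=146433748929/2147483648
(4,1): OLD=9882867158093/34359738368 → NEW=255, ERR=1121133874253/34359738368
(4,2): OLD=33423959846307/549755813888 → NEW=0, ERR=33423959846307/549755813888
(4,3): OLD=790974854930929/4398046511104 → NEW=255, ERR=-330527005400591/4398046511104
(4,4): OLD=6199673149832835/35184372088832 → NEW=255, ERR=-2772341732819325/35184372088832
(4,5): OLD=162325335338445059/1125899906842624 → NEW=255, ERR=-124779140906424061/1125899906842624
(4,6): OLD=2177469853317335301/18014398509481984 → NEW=0, ERR=2177469853317335301/18014398509481984
(5,0): OLD=100840008503607/549755813888 → NEW=255, ERR=-39347724037833/549755813888
(5,1): OLD=807238571068733/4398046511104 → NEW=255, ERR=-314263289262787/4398046511104
(5,2): OLD=3155538162484539/35184372088832 → NEW=0, ERR=3155538162484539/35184372088832
(5,3): OLD=41595819246160711/281474976710656 → NEW=255, ERR=-30180299815056569/281474976710656
(5,4): OLD=-288409128906458707/18014398509481984 → NEW=0, ERR=-288409128906458707/18014398509481984
(5,5): OLD=4914568617344328413/144115188075855872 → NEW=0, ERR=4914568617344328413/144115188075855872
(5,6): OLD=681989796721504919123/2305843009213693952 → NEW=255, ERR=93999829372012961363/2305843009213693952
Row 0: ..##.#.
Row 1: #.#....
Row 2: #.#.##.
Row 3: ...#.#.
Row 4: .#.###.
Row 5: ##.#..#

Answer: ..##.#.
#.#....
#.#.##.
...#.#.
.#.###.
##.#..#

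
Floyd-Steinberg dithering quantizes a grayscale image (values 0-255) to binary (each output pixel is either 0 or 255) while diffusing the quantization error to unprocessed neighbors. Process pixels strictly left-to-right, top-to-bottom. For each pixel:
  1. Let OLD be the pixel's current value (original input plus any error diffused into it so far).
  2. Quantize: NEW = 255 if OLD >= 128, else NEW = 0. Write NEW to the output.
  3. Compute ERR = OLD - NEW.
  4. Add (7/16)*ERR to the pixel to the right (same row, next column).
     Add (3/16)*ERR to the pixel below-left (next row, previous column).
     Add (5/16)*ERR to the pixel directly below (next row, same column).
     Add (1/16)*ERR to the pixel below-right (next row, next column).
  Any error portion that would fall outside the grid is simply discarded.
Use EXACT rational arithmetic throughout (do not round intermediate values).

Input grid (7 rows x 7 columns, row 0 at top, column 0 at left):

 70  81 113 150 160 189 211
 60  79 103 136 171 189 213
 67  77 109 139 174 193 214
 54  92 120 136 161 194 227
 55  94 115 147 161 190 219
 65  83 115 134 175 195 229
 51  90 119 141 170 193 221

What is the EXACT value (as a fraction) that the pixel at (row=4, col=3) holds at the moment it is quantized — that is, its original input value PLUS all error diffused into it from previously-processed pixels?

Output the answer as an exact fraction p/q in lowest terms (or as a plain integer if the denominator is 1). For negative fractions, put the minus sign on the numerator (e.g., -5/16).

Answer: 234649260679141/2199023255552

Derivation:
(0,0): OLD=70 → NEW=0, ERR=70
(0,1): OLD=893/8 → NEW=0, ERR=893/8
(0,2): OLD=20715/128 → NEW=255, ERR=-11925/128
(0,3): OLD=223725/2048 → NEW=0, ERR=223725/2048
(0,4): OLD=6808955/32768 → NEW=255, ERR=-1546885/32768
(0,5): OLD=88262237/524288 → NEW=255, ERR=-45431203/524288
(0,6): OLD=1451977867/8388608 → NEW=255, ERR=-687117173/8388608
(1,0): OLD=13159/128 → NEW=0, ERR=13159/128
(1,1): OLD=149265/1024 → NEW=255, ERR=-111855/1024
(1,2): OLD=1754917/32768 → NEW=0, ERR=1754917/32768
(1,3): OLD=23448033/131072 → NEW=255, ERR=-9975327/131072
(1,4): OLD=952372003/8388608 → NEW=0, ERR=952372003/8388608
(1,5): OLD=12970952147/67108864 → NEW=255, ERR=-4141808173/67108864
(1,6): OLD=166414470397/1073741824 → NEW=255, ERR=-107389694723/1073741824
(2,0): OLD=1288523/16384 → NEW=0, ERR=1288523/16384
(2,1): OLD=49146153/524288 → NEW=0, ERR=49146153/524288
(2,2): OLD=1221801019/8388608 → NEW=255, ERR=-917294021/8388608
(2,3): OLD=6174738083/67108864 → NEW=0, ERR=6174738083/67108864
(2,4): OLD=125308166067/536870912 → NEW=255, ERR=-11593916493/536870912
(2,5): OLD=2621789799985/17179869184 → NEW=255, ERR=-1759076841935/17179869184
(2,6): OLD=36858855722343/274877906944 → NEW=255, ERR=-33235010548377/274877906944
(3,0): OLD=806586971/8388608 → NEW=0, ERR=806586971/8388608
(3,1): OLD=9916836863/67108864 → NEW=255, ERR=-7195923457/67108864
(3,2): OLD=33300357837/536870912 → NEW=0, ERR=33300357837/536870912
(3,3): OLD=388708641467/2147483648 → NEW=255, ERR=-158899688773/2147483648
(3,4): OLD=29805436231259/274877906944 → NEW=0, ERR=29805436231259/274877906944
(3,5): OLD=407745906264321/2199023255552 → NEW=255, ERR=-153005023901439/2199023255552
(3,6): OLD=5361255039152031/35184372088832 → NEW=255, ERR=-3610759843500129/35184372088832
(4,0): OLD=69731508789/1073741824 → NEW=0, ERR=69731508789/1073741824
(4,1): OLD=1830399667569/17179869184 → NEW=0, ERR=1830399667569/17179869184
(4,2): OLD=44096065289919/274877906944 → NEW=255, ERR=-25997800980801/274877906944
(4,3): OLD=234649260679141/2199023255552 → NEW=0, ERR=234649260679141/2199023255552
Target (4,3): original=147, with diffused error = 234649260679141/2199023255552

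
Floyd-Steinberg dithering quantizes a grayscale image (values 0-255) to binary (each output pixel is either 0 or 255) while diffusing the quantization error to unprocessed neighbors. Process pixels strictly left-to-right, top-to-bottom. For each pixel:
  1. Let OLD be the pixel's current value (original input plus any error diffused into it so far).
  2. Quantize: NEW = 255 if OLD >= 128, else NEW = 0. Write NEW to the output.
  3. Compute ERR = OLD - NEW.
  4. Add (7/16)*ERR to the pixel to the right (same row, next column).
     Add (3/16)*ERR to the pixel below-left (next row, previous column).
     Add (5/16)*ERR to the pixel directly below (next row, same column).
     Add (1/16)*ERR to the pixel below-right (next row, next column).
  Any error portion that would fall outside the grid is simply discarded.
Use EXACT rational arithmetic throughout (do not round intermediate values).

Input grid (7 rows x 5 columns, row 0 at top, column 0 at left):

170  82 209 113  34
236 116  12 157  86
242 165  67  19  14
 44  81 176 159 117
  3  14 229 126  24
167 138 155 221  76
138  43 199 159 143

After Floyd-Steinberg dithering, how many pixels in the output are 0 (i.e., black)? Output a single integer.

(0,0): OLD=170 → NEW=255, ERR=-85
(0,1): OLD=717/16 → NEW=0, ERR=717/16
(0,2): OLD=58523/256 → NEW=255, ERR=-6757/256
(0,3): OLD=415549/4096 → NEW=0, ERR=415549/4096
(0,4): OLD=5137067/65536 → NEW=0, ERR=5137067/65536
(1,0): OLD=55767/256 → NEW=255, ERR=-9513/256
(1,1): OLD=211937/2048 → NEW=0, ERR=211937/2048
(1,2): OLD=4643189/65536 → NEW=0, ERR=4643189/65536
(1,3): OLD=61013521/262144 → NEW=255, ERR=-5833199/262144
(1,4): OLD=449214227/4194304 → NEW=0, ERR=449214227/4194304
(2,0): OLD=8185147/32768 → NEW=255, ERR=-170693/32768
(2,1): OLD=216029497/1048576 → NEW=255, ERR=-51357383/1048576
(2,2): OLD=1174540267/16777216 → NEW=0, ERR=1174540267/16777216
(2,3): OLD=18034658961/268435456 → NEW=0, ERR=18034658961/268435456
(2,4): OLD=324147511735/4294967296 → NEW=0, ERR=324147511735/4294967296
(3,0): OLD=556814475/16777216 → NEW=0, ERR=556814475/16777216
(3,1): OLD=12484304303/134217728 → NEW=0, ERR=12484304303/134217728
(3,2): OLD=1065614212533/4294967296 → NEW=255, ERR=-29602447947/4294967296
(3,3): OLD=1679384653229/8589934592 → NEW=255, ERR=-511048667731/8589934592
(3,4): OLD=16321601086209/137438953472 → NEW=0, ERR=16321601086209/137438953472
(4,0): OLD=66167942853/2147483648 → NEW=0, ERR=66167942853/2147483648
(4,1): OLD=3939649724485/68719476736 → NEW=0, ERR=3939649724485/68719476736
(4,2): OLD=271124310773931/1099511627776 → NEW=255, ERR=-9251154308949/1099511627776
(4,3): OLD=2208926413480517/17592186044416 → NEW=0, ERR=2208926413480517/17592186044416
(4,4): OLD=31617081359080035/281474976710656 → NEW=0, ERR=31617081359080035/281474976710656
(5,0): OLD=206024261868527/1099511627776 → NEW=255, ERR=-74351203214353/1099511627776
(5,1): OLD=1114279876700813/8796093022208 → NEW=0, ERR=1114279876700813/8796093022208
(5,2): OLD=66123776889156853/281474976710656 → NEW=255, ERR=-5652342172060427/281474976710656
(5,3): OLD=306231546024261787/1125899906842624 → NEW=255, ERR=19127069779392667/1125899906842624
(5,4): OLD=2276696692820733241/18014398509481984 → NEW=0, ERR=2276696692820733241/18014398509481984
(6,0): OLD=19790564894563583/140737488355328 → NEW=255, ERR=-16097494636045057/140737488355328
(6,1): OLD=110583704805374961/4503599627370496 → NEW=0, ERR=110583704805374961/4503599627370496
(6,2): OLD=15461395907643978091/72057594037927936 → NEW=255, ERR=-2913290572027645589/72057594037927936
(6,3): OLD=194915508275502133081/1152921504606846976 → NEW=255, ERR=-99079475399243845799/1152921504606846976
(6,4): OLD=2692457135902491688623/18446744073709551616 → NEW=255, ERR=-2011462602893443973457/18446744073709551616
Output grid:
  Row 0: #.#..  (3 black, running=3)
  Row 1: #..#.  (3 black, running=6)
  Row 2: ##...  (3 black, running=9)
  Row 3: ..##.  (3 black, running=12)
  Row 4: ..#..  (4 black, running=16)
  Row 5: #.##.  (2 black, running=18)
  Row 6: #.###  (1 black, running=19)

Answer: 19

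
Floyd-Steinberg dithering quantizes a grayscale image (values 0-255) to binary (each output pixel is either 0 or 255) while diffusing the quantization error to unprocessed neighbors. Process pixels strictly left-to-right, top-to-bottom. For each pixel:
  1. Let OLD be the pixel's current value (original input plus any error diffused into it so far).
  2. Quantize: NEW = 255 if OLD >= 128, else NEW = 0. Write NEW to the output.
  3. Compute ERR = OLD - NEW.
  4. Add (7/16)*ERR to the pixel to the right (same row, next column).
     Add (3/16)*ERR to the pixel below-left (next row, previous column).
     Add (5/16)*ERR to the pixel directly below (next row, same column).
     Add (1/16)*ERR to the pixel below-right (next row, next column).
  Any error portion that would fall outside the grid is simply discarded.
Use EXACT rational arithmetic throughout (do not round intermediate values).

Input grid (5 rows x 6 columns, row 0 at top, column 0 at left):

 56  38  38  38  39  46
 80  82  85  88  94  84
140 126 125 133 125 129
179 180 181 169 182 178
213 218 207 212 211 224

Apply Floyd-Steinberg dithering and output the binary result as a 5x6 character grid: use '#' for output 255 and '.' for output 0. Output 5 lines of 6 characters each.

(0,0): OLD=56 → NEW=0, ERR=56
(0,1): OLD=125/2 → NEW=0, ERR=125/2
(0,2): OLD=2091/32 → NEW=0, ERR=2091/32
(0,3): OLD=34093/512 → NEW=0, ERR=34093/512
(0,4): OLD=558139/8192 → NEW=0, ERR=558139/8192
(0,5): OLD=9936285/131072 → NEW=0, ERR=9936285/131072
(1,0): OLD=3495/32 → NEW=0, ERR=3495/32
(1,1): OLD=42257/256 → NEW=255, ERR=-23023/256
(1,2): OLD=675557/8192 → NEW=0, ERR=675557/8192
(1,3): OLD=5300097/32768 → NEW=255, ERR=-3055743/32768
(1,4): OLD=194759267/2097152 → NEW=0, ERR=194759267/2097152
(1,5): OLD=5119673541/33554432 → NEW=255, ERR=-3436706619/33554432
(2,0): OLD=644171/4096 → NEW=255, ERR=-400309/4096
(2,1): OLD=10148457/131072 → NEW=0, ERR=10148457/131072
(2,2): OLD=338771067/2097152 → NEW=255, ERR=-196002693/2097152
(2,3): OLD=1435051619/16777216 → NEW=0, ERR=1435051619/16777216
(2,4): OLD=89341127337/536870912 → NEW=255, ERR=-47560955223/536870912
(2,5): OLD=550096718639/8589934592 → NEW=0, ERR=550096718639/8589934592
(3,0): OLD=341786139/2097152 → NEW=255, ERR=-192987621/2097152
(3,1): OLD=2353897343/16777216 → NEW=255, ERR=-1924292737/16777216
(3,2): OLD=16440409005/134217728 → NEW=0, ERR=16440409005/134217728
(3,3): OLD=1948779102151/8589934592 → NEW=255, ERR=-241654218809/8589934592
(3,4): OLD=10951235083623/68719476736 → NEW=255, ERR=-6572231484057/68719476736
(3,5): OLD=165623515832745/1099511627776 → NEW=255, ERR=-114751949250135/1099511627776
(4,0): OLD=43684369077/268435456 → NEW=255, ERR=-24766672203/268435456
(4,1): OLD=682932784689/4294967296 → NEW=255, ERR=-412283875791/4294967296
(4,2): OLD=26228619451459/137438953472 → NEW=255, ERR=-8818313683901/137438953472
(4,3): OLD=362533986801775/2199023255552 → NEW=255, ERR=-198216943363985/2199023255552
(4,4): OLD=4234451694230623/35184372088832 → NEW=0, ERR=4234451694230623/35184372088832
(4,5): OLD=134016657026129465/562949953421312 → NEW=255, ERR=-9535581096305095/562949953421312
Row 0: ......
Row 1: .#.#.#
Row 2: #.#.#.
Row 3: ##.###
Row 4: ####.#

Answer: ......
.#.#.#
#.#.#.
##.###
####.#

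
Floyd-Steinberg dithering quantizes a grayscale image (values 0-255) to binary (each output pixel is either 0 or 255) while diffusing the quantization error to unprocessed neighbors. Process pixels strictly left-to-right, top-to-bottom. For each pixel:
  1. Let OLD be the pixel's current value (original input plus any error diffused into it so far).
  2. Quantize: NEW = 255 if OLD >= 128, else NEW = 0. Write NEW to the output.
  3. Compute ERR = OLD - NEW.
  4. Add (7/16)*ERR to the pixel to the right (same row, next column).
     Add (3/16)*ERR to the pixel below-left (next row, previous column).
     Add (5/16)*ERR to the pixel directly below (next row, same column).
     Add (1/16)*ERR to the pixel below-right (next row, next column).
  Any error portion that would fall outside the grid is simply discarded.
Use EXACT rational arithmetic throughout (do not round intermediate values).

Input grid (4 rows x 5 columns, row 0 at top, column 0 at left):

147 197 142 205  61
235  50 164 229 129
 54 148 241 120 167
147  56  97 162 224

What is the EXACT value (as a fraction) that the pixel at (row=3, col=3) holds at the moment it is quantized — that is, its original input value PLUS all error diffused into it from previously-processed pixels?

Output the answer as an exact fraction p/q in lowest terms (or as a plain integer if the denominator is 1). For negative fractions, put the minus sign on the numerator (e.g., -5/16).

Answer: 439662174651/2147483648

Derivation:
(0,0): OLD=147 → NEW=255, ERR=-108
(0,1): OLD=599/4 → NEW=255, ERR=-421/4
(0,2): OLD=6141/64 → NEW=0, ERR=6141/64
(0,3): OLD=252907/1024 → NEW=255, ERR=-8213/1024
(0,4): OLD=941933/16384 → NEW=0, ERR=941933/16384
(1,0): OLD=11617/64 → NEW=255, ERR=-4703/64
(1,1): OLD=-1945/512 → NEW=0, ERR=-1945/512
(1,2): OLD=3018611/16384 → NEW=255, ERR=-1159309/16384
(1,3): OLD=13914167/65536 → NEW=255, ERR=-2797513/65536
(1,4): OLD=133996741/1048576 → NEW=0, ERR=133996741/1048576
(2,0): OLD=248413/8192 → NEW=0, ERR=248413/8192
(2,1): OLD=37281999/262144 → NEW=255, ERR=-29564721/262144
(2,2): OLD=676563501/4194304 → NEW=255, ERR=-392984019/4194304
(2,3): OLD=5718149175/67108864 → NEW=0, ERR=5718149175/67108864
(2,4): OLD=259356232641/1073741824 → NEW=255, ERR=-14447932479/1073741824
(3,0): OLD=567614605/4194304 → NEW=255, ERR=-501932915/4194304
(3,1): OLD=-1586188151/33554432 → NEW=0, ERR=-1586188151/33554432
(3,2): OLD=60093480243/1073741824 → NEW=0, ERR=60093480243/1073741824
(3,3): OLD=439662174651/2147483648 → NEW=255, ERR=-107946155589/2147483648
Target (3,3): original=162, with diffused error = 439662174651/2147483648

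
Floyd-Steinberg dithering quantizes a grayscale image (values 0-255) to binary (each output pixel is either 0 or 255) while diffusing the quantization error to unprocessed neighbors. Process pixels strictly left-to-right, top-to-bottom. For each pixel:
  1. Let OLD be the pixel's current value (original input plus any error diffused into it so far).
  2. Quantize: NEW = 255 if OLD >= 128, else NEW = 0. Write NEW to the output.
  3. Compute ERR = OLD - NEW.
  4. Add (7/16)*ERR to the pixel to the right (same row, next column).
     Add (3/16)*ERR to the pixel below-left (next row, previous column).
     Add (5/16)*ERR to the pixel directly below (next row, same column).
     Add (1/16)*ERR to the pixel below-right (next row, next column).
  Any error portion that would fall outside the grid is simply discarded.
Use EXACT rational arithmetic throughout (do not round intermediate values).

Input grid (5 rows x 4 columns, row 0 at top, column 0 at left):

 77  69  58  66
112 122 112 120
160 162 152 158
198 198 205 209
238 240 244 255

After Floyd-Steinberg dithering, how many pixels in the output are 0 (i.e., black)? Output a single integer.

Answer: 7

Derivation:
(0,0): OLD=77 → NEW=0, ERR=77
(0,1): OLD=1643/16 → NEW=0, ERR=1643/16
(0,2): OLD=26349/256 → NEW=0, ERR=26349/256
(0,3): OLD=454779/4096 → NEW=0, ERR=454779/4096
(1,0): OLD=39761/256 → NEW=255, ERR=-25519/256
(1,1): OLD=275639/2048 → NEW=255, ERR=-246601/2048
(1,2): OLD=7780483/65536 → NEW=0, ERR=7780483/65536
(1,3): OLD=223420165/1048576 → NEW=255, ERR=-43966715/1048576
(2,0): OLD=3482317/32768 → NEW=0, ERR=3482317/32768
(2,1): OLD=195974175/1048576 → NEW=255, ERR=-71412705/1048576
(2,2): OLD=301815835/2097152 → NEW=255, ERR=-232957925/2097152
(2,3): OLD=3480203087/33554432 → NEW=0, ERR=3480203087/33554432
(3,0): OLD=3664821373/16777216 → NEW=255, ERR=-613368707/16777216
(3,1): OLD=39335579043/268435456 → NEW=255, ERR=-29115462237/268435456
(3,2): OLD=592810209629/4294967296 → NEW=255, ERR=-502406450851/4294967296
(3,3): OLD=12595757627147/68719476736 → NEW=255, ERR=-4927708940533/68719476736
(4,0): OLD=885786333177/4294967296 → NEW=255, ERR=-209430327303/4294967296
(4,1): OLD=5516591702507/34359738368 → NEW=255, ERR=-3245141581333/34359738368
(4,2): OLD=160419653816331/1099511627776 → NEW=255, ERR=-119955811266549/1099511627776
(4,3): OLD=3123483995799741/17592186044416 → NEW=255, ERR=-1362523445526339/17592186044416
Output grid:
  Row 0: ....  (4 black, running=4)
  Row 1: ##.#  (1 black, running=5)
  Row 2: .##.  (2 black, running=7)
  Row 3: ####  (0 black, running=7)
  Row 4: ####  (0 black, running=7)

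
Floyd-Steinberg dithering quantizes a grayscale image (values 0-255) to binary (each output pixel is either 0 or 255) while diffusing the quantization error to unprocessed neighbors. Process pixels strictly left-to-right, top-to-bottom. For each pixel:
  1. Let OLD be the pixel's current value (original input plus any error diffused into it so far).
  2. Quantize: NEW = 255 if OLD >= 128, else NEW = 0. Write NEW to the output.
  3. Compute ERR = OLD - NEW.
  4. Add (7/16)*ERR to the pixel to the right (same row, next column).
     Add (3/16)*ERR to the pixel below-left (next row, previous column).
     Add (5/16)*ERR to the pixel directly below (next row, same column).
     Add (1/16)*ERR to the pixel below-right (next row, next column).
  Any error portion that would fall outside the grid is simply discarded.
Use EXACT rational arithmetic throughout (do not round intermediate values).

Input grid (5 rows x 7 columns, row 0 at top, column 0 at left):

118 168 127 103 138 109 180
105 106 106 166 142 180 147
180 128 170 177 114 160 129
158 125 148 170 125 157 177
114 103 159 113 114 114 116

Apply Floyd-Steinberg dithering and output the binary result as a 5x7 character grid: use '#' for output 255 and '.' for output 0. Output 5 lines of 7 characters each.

(0,0): OLD=118 → NEW=0, ERR=118
(0,1): OLD=1757/8 → NEW=255, ERR=-283/8
(0,2): OLD=14275/128 → NEW=0, ERR=14275/128
(0,3): OLD=310869/2048 → NEW=255, ERR=-211371/2048
(0,4): OLD=3042387/32768 → NEW=0, ERR=3042387/32768
(0,5): OLD=78444101/524288 → NEW=255, ERR=-55249339/524288
(0,6): OLD=1123204067/8388608 → NEW=255, ERR=-1015890973/8388608
(1,0): OLD=17311/128 → NEW=255, ERR=-15329/128
(1,1): OLD=72537/1024 → NEW=0, ERR=72537/1024
(1,2): OLD=4924365/32768 → NEW=255, ERR=-3431475/32768
(1,3): OLD=14720841/131072 → NEW=0, ERR=14720841/131072
(1,4): OLD=1626897851/8388608 → NEW=255, ERR=-512197189/8388608
(1,5): OLD=6942520875/67108864 → NEW=0, ERR=6942520875/67108864
(1,6): OLD=158730139941/1073741824 → NEW=255, ERR=-115074025179/1073741824
(2,0): OLD=2553571/16384 → NEW=255, ERR=-1624349/16384
(2,1): OLD=41755249/524288 → NEW=0, ERR=41755249/524288
(2,2): OLD=1657621139/8388608 → NEW=255, ERR=-481473901/8388608
(2,3): OLD=11340920251/67108864 → NEW=255, ERR=-5771840069/67108864
(2,4): OLD=44940216555/536870912 → NEW=0, ERR=44940216555/536870912
(2,5): OLD=3522560455481/17179869184 → NEW=255, ERR=-858306186439/17179869184
(2,6): OLD=22022470020383/274877906944 → NEW=0, ERR=22022470020383/274877906944
(3,0): OLD=1190769971/8388608 → NEW=255, ERR=-948325069/8388608
(3,1): OLD=5601636023/67108864 → NEW=0, ERR=5601636023/67108864
(3,2): OLD=83447718869/536870912 → NEW=255, ERR=-53454363691/536870912
(3,3): OLD=239810263011/2147483648 → NEW=0, ERR=239810263011/2147483648
(3,4): OLD=50927038128435/274877906944 → NEW=255, ERR=-19166828142285/274877906944
(3,5): OLD=288368905634761/2199023255552 → NEW=255, ERR=-272382024530999/2199023255552
(3,6): OLD=5091995296957399/35184372088832 → NEW=255, ERR=-3880019585694761/35184372088832
(4,0): OLD=101278473245/1073741824 → NEW=0, ERR=101278473245/1073741824
(4,1): OLD=2484494929529/17179869184 → NEW=255, ERR=-1896371712391/17179869184
(4,2): OLD=29067752160951/274877906944 → NEW=0, ERR=29067752160951/274877906944
(4,3): OLD=384531485285901/2199023255552 → NEW=255, ERR=-176219444879859/2199023255552
(4,4): OLD=719614407003351/17592186044416 → NEW=0, ERR=719614407003351/17592186044416
(4,5): OLD=38366921666299799/562949953421312 → NEW=0, ERR=38366921666299799/562949953421312
(4,6): OLD=933272200078537041/9007199254740992 → NEW=0, ERR=933272200078537041/9007199254740992
Row 0: .#.#.##
Row 1: #.#.#.#
Row 2: #.##.#.
Row 3: #.#.###
Row 4: .#.#...

Answer: .#.#.##
#.#.#.#
#.##.#.
#.#.###
.#.#...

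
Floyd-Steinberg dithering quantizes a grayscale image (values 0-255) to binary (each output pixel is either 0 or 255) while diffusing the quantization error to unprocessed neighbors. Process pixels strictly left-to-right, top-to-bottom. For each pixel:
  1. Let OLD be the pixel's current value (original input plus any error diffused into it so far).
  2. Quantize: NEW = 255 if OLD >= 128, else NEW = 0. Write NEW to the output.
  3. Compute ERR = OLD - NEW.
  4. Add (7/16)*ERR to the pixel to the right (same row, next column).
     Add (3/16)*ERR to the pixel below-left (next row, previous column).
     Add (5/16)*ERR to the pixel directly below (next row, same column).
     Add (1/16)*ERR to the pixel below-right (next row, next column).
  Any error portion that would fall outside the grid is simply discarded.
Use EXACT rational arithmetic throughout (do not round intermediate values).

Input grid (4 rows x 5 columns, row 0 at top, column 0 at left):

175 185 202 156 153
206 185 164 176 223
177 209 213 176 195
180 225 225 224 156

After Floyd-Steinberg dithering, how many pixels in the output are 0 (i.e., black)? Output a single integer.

Answer: 4

Derivation:
(0,0): OLD=175 → NEW=255, ERR=-80
(0,1): OLD=150 → NEW=255, ERR=-105
(0,2): OLD=2497/16 → NEW=255, ERR=-1583/16
(0,3): OLD=28855/256 → NEW=0, ERR=28855/256
(0,4): OLD=828673/4096 → NEW=255, ERR=-215807/4096
(1,0): OLD=2581/16 → NEW=255, ERR=-1499/16
(1,1): OLD=11219/128 → NEW=0, ERR=11219/128
(1,2): OLD=761855/4096 → NEW=255, ERR=-282625/4096
(1,3): OLD=2702923/16384 → NEW=255, ERR=-1474997/16384
(1,4): OLD=45663713/262144 → NEW=255, ERR=-21183007/262144
(2,0): OLD=336193/2048 → NEW=255, ERR=-186047/2048
(2,1): OLD=11655787/65536 → NEW=255, ERR=-5055893/65536
(2,2): OLD=153389601/1048576 → NEW=255, ERR=-113997279/1048576
(2,3): OLD=1356261939/16777216 → NEW=0, ERR=1356261939/16777216
(2,4): OLD=53549788325/268435456 → NEW=255, ERR=-14901252955/268435456
(3,0): OLD=143808481/1048576 → NEW=255, ERR=-123578399/1048576
(3,1): OLD=1034052733/8388608 → NEW=0, ERR=1034052733/8388608
(3,2): OLD=68529410751/268435456 → NEW=255, ERR=78369471/268435456
(3,3): OLD=124654394179/536870912 → NEW=255, ERR=-12247688381/536870912
(3,4): OLD=1148683830183/8589934592 → NEW=255, ERR=-1041749490777/8589934592
Output grid:
  Row 0: ###.#  (1 black, running=1)
  Row 1: #.###  (1 black, running=2)
  Row 2: ###.#  (1 black, running=3)
  Row 3: #.###  (1 black, running=4)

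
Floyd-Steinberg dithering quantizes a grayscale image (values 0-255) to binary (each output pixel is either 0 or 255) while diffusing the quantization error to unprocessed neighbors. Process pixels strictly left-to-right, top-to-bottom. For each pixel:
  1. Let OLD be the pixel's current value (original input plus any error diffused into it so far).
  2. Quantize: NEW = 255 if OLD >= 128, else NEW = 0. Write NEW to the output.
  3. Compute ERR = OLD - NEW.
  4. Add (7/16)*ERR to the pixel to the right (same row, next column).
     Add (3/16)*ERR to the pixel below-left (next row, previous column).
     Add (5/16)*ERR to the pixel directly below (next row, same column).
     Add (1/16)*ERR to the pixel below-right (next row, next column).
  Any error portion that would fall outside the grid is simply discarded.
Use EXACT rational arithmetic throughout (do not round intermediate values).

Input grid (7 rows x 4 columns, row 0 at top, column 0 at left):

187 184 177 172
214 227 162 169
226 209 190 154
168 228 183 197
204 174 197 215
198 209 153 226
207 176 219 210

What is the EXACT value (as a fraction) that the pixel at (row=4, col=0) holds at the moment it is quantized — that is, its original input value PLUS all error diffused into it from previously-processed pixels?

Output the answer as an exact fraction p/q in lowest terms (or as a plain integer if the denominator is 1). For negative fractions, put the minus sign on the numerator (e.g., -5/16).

Answer: 254748520783/1073741824

Derivation:
(0,0): OLD=187 → NEW=255, ERR=-68
(0,1): OLD=617/4 → NEW=255, ERR=-403/4
(0,2): OLD=8507/64 → NEW=255, ERR=-7813/64
(0,3): OLD=121437/1024 → NEW=0, ERR=121437/1024
(1,0): OLD=11127/64 → NEW=255, ERR=-5193/64
(1,1): OLD=68033/512 → NEW=255, ERR=-62527/512
(1,2): OLD=1414933/16384 → NEW=0, ERR=1414933/16384
(1,3): OLD=61921699/262144 → NEW=255, ERR=-4925021/262144
(2,0): OLD=1456091/8192 → NEW=255, ERR=-632869/8192
(2,1): OLD=38839001/262144 → NEW=255, ERR=-28007719/262144
(2,2): OLD=83408685/524288 → NEW=255, ERR=-50284755/524288
(2,3): OLD=935879993/8388608 → NEW=0, ERR=935879993/8388608
(3,0): OLD=519360875/4194304 → NEW=0, ERR=519360875/4194304
(3,1): OLD=15164866549/67108864 → NEW=255, ERR=-1947893771/67108864
(3,2): OLD=165968397963/1073741824 → NEW=255, ERR=-107835767157/1073741824
(3,3): OLD=3125563876429/17179869184 → NEW=255, ERR=-1255302765491/17179869184
(4,0): OLD=254748520783/1073741824 → NEW=255, ERR=-19055644337/1073741824
Target (4,0): original=204, with diffused error = 254748520783/1073741824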